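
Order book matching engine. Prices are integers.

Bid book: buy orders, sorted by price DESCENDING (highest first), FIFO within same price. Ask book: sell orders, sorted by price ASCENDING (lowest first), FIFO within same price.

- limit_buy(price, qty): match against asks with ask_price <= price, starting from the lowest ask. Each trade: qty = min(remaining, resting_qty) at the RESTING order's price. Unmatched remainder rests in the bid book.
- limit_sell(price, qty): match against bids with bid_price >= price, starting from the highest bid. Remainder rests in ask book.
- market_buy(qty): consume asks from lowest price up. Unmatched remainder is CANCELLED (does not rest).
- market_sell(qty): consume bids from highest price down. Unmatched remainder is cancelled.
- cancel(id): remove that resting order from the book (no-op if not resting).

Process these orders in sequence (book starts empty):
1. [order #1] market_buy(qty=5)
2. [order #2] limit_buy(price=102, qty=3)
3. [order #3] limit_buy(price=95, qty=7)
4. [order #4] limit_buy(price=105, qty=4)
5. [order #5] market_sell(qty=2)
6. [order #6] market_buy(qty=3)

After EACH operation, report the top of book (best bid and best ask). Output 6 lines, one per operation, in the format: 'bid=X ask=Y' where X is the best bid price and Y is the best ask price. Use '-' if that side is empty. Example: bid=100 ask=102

After op 1 [order #1] market_buy(qty=5): fills=none; bids=[-] asks=[-]
After op 2 [order #2] limit_buy(price=102, qty=3): fills=none; bids=[#2:3@102] asks=[-]
After op 3 [order #3] limit_buy(price=95, qty=7): fills=none; bids=[#2:3@102 #3:7@95] asks=[-]
After op 4 [order #4] limit_buy(price=105, qty=4): fills=none; bids=[#4:4@105 #2:3@102 #3:7@95] asks=[-]
After op 5 [order #5] market_sell(qty=2): fills=#4x#5:2@105; bids=[#4:2@105 #2:3@102 #3:7@95] asks=[-]
After op 6 [order #6] market_buy(qty=3): fills=none; bids=[#4:2@105 #2:3@102 #3:7@95] asks=[-]

Answer: bid=- ask=-
bid=102 ask=-
bid=102 ask=-
bid=105 ask=-
bid=105 ask=-
bid=105 ask=-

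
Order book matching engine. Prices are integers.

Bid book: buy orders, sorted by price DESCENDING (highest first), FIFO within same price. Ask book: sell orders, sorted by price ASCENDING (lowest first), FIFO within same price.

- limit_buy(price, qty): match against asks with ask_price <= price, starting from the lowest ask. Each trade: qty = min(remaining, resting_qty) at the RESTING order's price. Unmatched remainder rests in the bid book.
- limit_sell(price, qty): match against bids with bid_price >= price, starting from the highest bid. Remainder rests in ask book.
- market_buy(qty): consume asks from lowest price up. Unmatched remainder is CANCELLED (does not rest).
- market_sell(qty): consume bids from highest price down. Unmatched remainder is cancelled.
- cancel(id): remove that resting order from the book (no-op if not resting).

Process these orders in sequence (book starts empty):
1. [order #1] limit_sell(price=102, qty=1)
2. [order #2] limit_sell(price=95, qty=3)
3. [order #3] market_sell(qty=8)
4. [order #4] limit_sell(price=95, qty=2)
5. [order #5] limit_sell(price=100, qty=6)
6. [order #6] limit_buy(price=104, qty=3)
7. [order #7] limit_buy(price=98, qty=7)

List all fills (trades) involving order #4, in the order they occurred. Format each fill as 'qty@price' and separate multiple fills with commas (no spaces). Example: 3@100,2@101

Answer: 2@95

Derivation:
After op 1 [order #1] limit_sell(price=102, qty=1): fills=none; bids=[-] asks=[#1:1@102]
After op 2 [order #2] limit_sell(price=95, qty=3): fills=none; bids=[-] asks=[#2:3@95 #1:1@102]
After op 3 [order #3] market_sell(qty=8): fills=none; bids=[-] asks=[#2:3@95 #1:1@102]
After op 4 [order #4] limit_sell(price=95, qty=2): fills=none; bids=[-] asks=[#2:3@95 #4:2@95 #1:1@102]
After op 5 [order #5] limit_sell(price=100, qty=6): fills=none; bids=[-] asks=[#2:3@95 #4:2@95 #5:6@100 #1:1@102]
After op 6 [order #6] limit_buy(price=104, qty=3): fills=#6x#2:3@95; bids=[-] asks=[#4:2@95 #5:6@100 #1:1@102]
After op 7 [order #7] limit_buy(price=98, qty=7): fills=#7x#4:2@95; bids=[#7:5@98] asks=[#5:6@100 #1:1@102]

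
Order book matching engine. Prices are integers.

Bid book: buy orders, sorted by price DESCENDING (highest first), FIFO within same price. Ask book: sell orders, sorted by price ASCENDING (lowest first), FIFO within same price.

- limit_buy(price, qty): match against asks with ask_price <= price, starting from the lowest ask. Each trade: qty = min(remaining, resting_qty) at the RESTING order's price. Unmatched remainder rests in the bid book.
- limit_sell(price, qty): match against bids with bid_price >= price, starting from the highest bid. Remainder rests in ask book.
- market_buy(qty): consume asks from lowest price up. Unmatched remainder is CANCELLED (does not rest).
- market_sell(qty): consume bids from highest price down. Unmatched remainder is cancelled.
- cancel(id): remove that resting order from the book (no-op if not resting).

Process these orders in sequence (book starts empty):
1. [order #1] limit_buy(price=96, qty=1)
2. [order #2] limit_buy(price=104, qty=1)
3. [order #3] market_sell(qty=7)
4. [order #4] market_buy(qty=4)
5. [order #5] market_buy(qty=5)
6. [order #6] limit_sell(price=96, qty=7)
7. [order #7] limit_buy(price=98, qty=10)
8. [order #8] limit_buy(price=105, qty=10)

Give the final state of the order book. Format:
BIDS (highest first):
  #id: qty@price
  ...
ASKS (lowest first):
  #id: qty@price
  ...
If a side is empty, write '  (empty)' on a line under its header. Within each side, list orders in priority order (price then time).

Answer: BIDS (highest first):
  #8: 10@105
  #7: 3@98
ASKS (lowest first):
  (empty)

Derivation:
After op 1 [order #1] limit_buy(price=96, qty=1): fills=none; bids=[#1:1@96] asks=[-]
After op 2 [order #2] limit_buy(price=104, qty=1): fills=none; bids=[#2:1@104 #1:1@96] asks=[-]
After op 3 [order #3] market_sell(qty=7): fills=#2x#3:1@104 #1x#3:1@96; bids=[-] asks=[-]
After op 4 [order #4] market_buy(qty=4): fills=none; bids=[-] asks=[-]
After op 5 [order #5] market_buy(qty=5): fills=none; bids=[-] asks=[-]
After op 6 [order #6] limit_sell(price=96, qty=7): fills=none; bids=[-] asks=[#6:7@96]
After op 7 [order #7] limit_buy(price=98, qty=10): fills=#7x#6:7@96; bids=[#7:3@98] asks=[-]
After op 8 [order #8] limit_buy(price=105, qty=10): fills=none; bids=[#8:10@105 #7:3@98] asks=[-]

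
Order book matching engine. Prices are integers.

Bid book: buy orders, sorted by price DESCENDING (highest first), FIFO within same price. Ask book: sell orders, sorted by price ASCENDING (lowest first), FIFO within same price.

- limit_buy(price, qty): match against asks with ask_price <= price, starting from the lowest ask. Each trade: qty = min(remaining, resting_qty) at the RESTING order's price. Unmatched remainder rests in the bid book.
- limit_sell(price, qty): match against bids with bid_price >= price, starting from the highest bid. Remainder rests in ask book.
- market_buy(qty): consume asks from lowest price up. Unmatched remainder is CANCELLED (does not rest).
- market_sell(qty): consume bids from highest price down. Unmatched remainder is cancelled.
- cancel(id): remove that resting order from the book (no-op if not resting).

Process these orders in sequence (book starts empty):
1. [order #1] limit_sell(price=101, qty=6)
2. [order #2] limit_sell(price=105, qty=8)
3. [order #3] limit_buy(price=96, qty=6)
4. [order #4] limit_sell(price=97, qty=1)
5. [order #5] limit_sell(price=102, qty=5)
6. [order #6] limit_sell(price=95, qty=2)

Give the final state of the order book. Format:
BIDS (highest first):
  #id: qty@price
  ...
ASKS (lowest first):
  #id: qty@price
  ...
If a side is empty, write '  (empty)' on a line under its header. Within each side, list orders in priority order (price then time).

After op 1 [order #1] limit_sell(price=101, qty=6): fills=none; bids=[-] asks=[#1:6@101]
After op 2 [order #2] limit_sell(price=105, qty=8): fills=none; bids=[-] asks=[#1:6@101 #2:8@105]
After op 3 [order #3] limit_buy(price=96, qty=6): fills=none; bids=[#3:6@96] asks=[#1:6@101 #2:8@105]
After op 4 [order #4] limit_sell(price=97, qty=1): fills=none; bids=[#3:6@96] asks=[#4:1@97 #1:6@101 #2:8@105]
After op 5 [order #5] limit_sell(price=102, qty=5): fills=none; bids=[#3:6@96] asks=[#4:1@97 #1:6@101 #5:5@102 #2:8@105]
After op 6 [order #6] limit_sell(price=95, qty=2): fills=#3x#6:2@96; bids=[#3:4@96] asks=[#4:1@97 #1:6@101 #5:5@102 #2:8@105]

Answer: BIDS (highest first):
  #3: 4@96
ASKS (lowest first):
  #4: 1@97
  #1: 6@101
  #5: 5@102
  #2: 8@105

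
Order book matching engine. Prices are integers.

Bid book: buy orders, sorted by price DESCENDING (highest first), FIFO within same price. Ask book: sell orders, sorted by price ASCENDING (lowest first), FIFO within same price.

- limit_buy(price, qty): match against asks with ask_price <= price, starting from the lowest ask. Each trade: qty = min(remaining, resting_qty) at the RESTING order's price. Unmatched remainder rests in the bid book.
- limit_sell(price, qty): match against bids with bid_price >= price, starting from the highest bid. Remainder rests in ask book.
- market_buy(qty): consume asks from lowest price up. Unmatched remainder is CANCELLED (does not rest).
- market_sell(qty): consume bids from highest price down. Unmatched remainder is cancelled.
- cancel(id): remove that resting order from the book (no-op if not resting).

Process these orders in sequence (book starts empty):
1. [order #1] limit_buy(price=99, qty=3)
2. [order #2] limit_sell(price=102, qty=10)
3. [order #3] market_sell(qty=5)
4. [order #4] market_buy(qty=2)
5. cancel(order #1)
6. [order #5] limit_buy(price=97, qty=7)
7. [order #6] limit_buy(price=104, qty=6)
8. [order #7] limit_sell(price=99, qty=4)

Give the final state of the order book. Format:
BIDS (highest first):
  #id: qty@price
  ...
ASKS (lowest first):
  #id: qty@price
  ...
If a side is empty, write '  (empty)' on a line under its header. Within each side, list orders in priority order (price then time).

Answer: BIDS (highest first):
  #5: 7@97
ASKS (lowest first):
  #7: 4@99
  #2: 2@102

Derivation:
After op 1 [order #1] limit_buy(price=99, qty=3): fills=none; bids=[#1:3@99] asks=[-]
After op 2 [order #2] limit_sell(price=102, qty=10): fills=none; bids=[#1:3@99] asks=[#2:10@102]
After op 3 [order #3] market_sell(qty=5): fills=#1x#3:3@99; bids=[-] asks=[#2:10@102]
After op 4 [order #4] market_buy(qty=2): fills=#4x#2:2@102; bids=[-] asks=[#2:8@102]
After op 5 cancel(order #1): fills=none; bids=[-] asks=[#2:8@102]
After op 6 [order #5] limit_buy(price=97, qty=7): fills=none; bids=[#5:7@97] asks=[#2:8@102]
After op 7 [order #6] limit_buy(price=104, qty=6): fills=#6x#2:6@102; bids=[#5:7@97] asks=[#2:2@102]
After op 8 [order #7] limit_sell(price=99, qty=4): fills=none; bids=[#5:7@97] asks=[#7:4@99 #2:2@102]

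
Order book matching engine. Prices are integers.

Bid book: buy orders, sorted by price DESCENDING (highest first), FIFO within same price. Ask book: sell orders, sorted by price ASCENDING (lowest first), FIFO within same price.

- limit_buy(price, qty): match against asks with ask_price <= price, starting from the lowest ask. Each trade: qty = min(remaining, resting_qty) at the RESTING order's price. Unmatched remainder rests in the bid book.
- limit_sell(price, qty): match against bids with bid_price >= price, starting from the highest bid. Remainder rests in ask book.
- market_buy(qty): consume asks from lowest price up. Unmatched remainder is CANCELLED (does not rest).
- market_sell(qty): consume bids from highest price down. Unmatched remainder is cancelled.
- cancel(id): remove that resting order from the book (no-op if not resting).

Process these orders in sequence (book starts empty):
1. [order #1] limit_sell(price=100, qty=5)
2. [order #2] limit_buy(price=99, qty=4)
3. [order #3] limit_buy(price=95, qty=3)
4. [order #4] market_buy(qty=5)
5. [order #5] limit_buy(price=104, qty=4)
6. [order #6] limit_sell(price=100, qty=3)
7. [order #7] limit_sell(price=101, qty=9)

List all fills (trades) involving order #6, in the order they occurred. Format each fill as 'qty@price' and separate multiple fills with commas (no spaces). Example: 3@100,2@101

Answer: 3@104

Derivation:
After op 1 [order #1] limit_sell(price=100, qty=5): fills=none; bids=[-] asks=[#1:5@100]
After op 2 [order #2] limit_buy(price=99, qty=4): fills=none; bids=[#2:4@99] asks=[#1:5@100]
After op 3 [order #3] limit_buy(price=95, qty=3): fills=none; bids=[#2:4@99 #3:3@95] asks=[#1:5@100]
After op 4 [order #4] market_buy(qty=5): fills=#4x#1:5@100; bids=[#2:4@99 #3:3@95] asks=[-]
After op 5 [order #5] limit_buy(price=104, qty=4): fills=none; bids=[#5:4@104 #2:4@99 #3:3@95] asks=[-]
After op 6 [order #6] limit_sell(price=100, qty=3): fills=#5x#6:3@104; bids=[#5:1@104 #2:4@99 #3:3@95] asks=[-]
After op 7 [order #7] limit_sell(price=101, qty=9): fills=#5x#7:1@104; bids=[#2:4@99 #3:3@95] asks=[#7:8@101]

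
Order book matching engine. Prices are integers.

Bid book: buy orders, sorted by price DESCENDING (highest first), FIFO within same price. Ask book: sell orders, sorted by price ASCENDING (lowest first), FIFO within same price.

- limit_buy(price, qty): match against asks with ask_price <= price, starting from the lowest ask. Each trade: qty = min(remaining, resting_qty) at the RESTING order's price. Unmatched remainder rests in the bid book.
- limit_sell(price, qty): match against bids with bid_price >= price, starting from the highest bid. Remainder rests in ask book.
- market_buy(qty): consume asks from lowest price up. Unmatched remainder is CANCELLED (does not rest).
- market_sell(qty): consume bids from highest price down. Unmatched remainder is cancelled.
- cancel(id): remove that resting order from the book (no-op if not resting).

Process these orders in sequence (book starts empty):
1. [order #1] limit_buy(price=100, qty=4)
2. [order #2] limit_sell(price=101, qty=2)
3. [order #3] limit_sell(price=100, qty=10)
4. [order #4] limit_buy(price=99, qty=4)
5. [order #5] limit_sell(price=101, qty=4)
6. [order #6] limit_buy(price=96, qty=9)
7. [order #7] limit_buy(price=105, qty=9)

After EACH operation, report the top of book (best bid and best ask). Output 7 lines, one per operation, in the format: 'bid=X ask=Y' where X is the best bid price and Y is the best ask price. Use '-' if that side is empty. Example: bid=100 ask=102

After op 1 [order #1] limit_buy(price=100, qty=4): fills=none; bids=[#1:4@100] asks=[-]
After op 2 [order #2] limit_sell(price=101, qty=2): fills=none; bids=[#1:4@100] asks=[#2:2@101]
After op 3 [order #3] limit_sell(price=100, qty=10): fills=#1x#3:4@100; bids=[-] asks=[#3:6@100 #2:2@101]
After op 4 [order #4] limit_buy(price=99, qty=4): fills=none; bids=[#4:4@99] asks=[#3:6@100 #2:2@101]
After op 5 [order #5] limit_sell(price=101, qty=4): fills=none; bids=[#4:4@99] asks=[#3:6@100 #2:2@101 #5:4@101]
After op 6 [order #6] limit_buy(price=96, qty=9): fills=none; bids=[#4:4@99 #6:9@96] asks=[#3:6@100 #2:2@101 #5:4@101]
After op 7 [order #7] limit_buy(price=105, qty=9): fills=#7x#3:6@100 #7x#2:2@101 #7x#5:1@101; bids=[#4:4@99 #6:9@96] asks=[#5:3@101]

Answer: bid=100 ask=-
bid=100 ask=101
bid=- ask=100
bid=99 ask=100
bid=99 ask=100
bid=99 ask=100
bid=99 ask=101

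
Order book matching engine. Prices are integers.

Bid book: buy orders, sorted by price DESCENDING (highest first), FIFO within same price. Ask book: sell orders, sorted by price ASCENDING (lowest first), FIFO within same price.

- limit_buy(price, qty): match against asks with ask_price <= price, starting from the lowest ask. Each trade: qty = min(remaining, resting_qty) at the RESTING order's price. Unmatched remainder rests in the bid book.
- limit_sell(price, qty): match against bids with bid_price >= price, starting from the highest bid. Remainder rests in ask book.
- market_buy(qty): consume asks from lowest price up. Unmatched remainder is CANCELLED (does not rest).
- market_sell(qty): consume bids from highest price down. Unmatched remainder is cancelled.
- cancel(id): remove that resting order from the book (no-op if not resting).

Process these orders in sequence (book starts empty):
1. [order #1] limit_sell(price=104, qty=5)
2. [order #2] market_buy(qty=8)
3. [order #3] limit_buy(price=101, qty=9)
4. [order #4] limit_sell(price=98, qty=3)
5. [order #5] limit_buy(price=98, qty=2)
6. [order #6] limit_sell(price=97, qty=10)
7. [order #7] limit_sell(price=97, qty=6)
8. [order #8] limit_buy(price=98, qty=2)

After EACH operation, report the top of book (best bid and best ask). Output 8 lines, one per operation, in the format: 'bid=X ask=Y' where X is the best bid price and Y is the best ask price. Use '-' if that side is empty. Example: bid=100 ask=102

After op 1 [order #1] limit_sell(price=104, qty=5): fills=none; bids=[-] asks=[#1:5@104]
After op 2 [order #2] market_buy(qty=8): fills=#2x#1:5@104; bids=[-] asks=[-]
After op 3 [order #3] limit_buy(price=101, qty=9): fills=none; bids=[#3:9@101] asks=[-]
After op 4 [order #4] limit_sell(price=98, qty=3): fills=#3x#4:3@101; bids=[#3:6@101] asks=[-]
After op 5 [order #5] limit_buy(price=98, qty=2): fills=none; bids=[#3:6@101 #5:2@98] asks=[-]
After op 6 [order #6] limit_sell(price=97, qty=10): fills=#3x#6:6@101 #5x#6:2@98; bids=[-] asks=[#6:2@97]
After op 7 [order #7] limit_sell(price=97, qty=6): fills=none; bids=[-] asks=[#6:2@97 #7:6@97]
After op 8 [order #8] limit_buy(price=98, qty=2): fills=#8x#6:2@97; bids=[-] asks=[#7:6@97]

Answer: bid=- ask=104
bid=- ask=-
bid=101 ask=-
bid=101 ask=-
bid=101 ask=-
bid=- ask=97
bid=- ask=97
bid=- ask=97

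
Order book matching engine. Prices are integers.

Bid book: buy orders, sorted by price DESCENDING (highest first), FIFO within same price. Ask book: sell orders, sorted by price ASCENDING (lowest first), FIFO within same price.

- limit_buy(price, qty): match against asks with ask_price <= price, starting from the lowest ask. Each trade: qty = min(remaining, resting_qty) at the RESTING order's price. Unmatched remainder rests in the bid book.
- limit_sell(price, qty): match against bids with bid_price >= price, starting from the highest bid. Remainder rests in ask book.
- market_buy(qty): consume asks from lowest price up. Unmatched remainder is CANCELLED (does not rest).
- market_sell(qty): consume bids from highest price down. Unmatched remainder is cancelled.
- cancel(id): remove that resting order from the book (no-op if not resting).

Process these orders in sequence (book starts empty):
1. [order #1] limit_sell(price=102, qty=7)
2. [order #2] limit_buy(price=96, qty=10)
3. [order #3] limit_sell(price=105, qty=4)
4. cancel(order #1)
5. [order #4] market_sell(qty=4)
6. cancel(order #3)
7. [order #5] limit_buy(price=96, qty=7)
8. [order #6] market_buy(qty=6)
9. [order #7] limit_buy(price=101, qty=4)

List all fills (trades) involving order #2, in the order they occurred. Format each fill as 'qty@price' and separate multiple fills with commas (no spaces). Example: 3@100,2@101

After op 1 [order #1] limit_sell(price=102, qty=7): fills=none; bids=[-] asks=[#1:7@102]
After op 2 [order #2] limit_buy(price=96, qty=10): fills=none; bids=[#2:10@96] asks=[#1:7@102]
After op 3 [order #3] limit_sell(price=105, qty=4): fills=none; bids=[#2:10@96] asks=[#1:7@102 #3:4@105]
After op 4 cancel(order #1): fills=none; bids=[#2:10@96] asks=[#3:4@105]
After op 5 [order #4] market_sell(qty=4): fills=#2x#4:4@96; bids=[#2:6@96] asks=[#3:4@105]
After op 6 cancel(order #3): fills=none; bids=[#2:6@96] asks=[-]
After op 7 [order #5] limit_buy(price=96, qty=7): fills=none; bids=[#2:6@96 #5:7@96] asks=[-]
After op 8 [order #6] market_buy(qty=6): fills=none; bids=[#2:6@96 #5:7@96] asks=[-]
After op 9 [order #7] limit_buy(price=101, qty=4): fills=none; bids=[#7:4@101 #2:6@96 #5:7@96] asks=[-]

Answer: 4@96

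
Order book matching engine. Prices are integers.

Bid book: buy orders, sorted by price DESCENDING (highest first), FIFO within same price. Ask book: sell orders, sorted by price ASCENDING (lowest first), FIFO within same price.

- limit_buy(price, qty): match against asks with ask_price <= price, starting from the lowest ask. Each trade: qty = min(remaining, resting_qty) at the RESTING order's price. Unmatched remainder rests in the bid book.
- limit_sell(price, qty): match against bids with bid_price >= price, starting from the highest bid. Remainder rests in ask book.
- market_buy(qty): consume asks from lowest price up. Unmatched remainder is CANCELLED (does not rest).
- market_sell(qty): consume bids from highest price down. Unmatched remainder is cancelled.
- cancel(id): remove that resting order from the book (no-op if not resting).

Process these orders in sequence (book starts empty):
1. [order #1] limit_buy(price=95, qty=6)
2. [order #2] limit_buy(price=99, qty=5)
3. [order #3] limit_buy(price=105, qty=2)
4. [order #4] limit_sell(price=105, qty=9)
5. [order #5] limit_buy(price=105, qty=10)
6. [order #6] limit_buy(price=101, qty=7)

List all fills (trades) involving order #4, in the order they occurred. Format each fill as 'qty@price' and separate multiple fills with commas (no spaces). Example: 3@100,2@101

After op 1 [order #1] limit_buy(price=95, qty=6): fills=none; bids=[#1:6@95] asks=[-]
After op 2 [order #2] limit_buy(price=99, qty=5): fills=none; bids=[#2:5@99 #1:6@95] asks=[-]
After op 3 [order #3] limit_buy(price=105, qty=2): fills=none; bids=[#3:2@105 #2:5@99 #1:6@95] asks=[-]
After op 4 [order #4] limit_sell(price=105, qty=9): fills=#3x#4:2@105; bids=[#2:5@99 #1:6@95] asks=[#4:7@105]
After op 5 [order #5] limit_buy(price=105, qty=10): fills=#5x#4:7@105; bids=[#5:3@105 #2:5@99 #1:6@95] asks=[-]
After op 6 [order #6] limit_buy(price=101, qty=7): fills=none; bids=[#5:3@105 #6:7@101 #2:5@99 #1:6@95] asks=[-]

Answer: 2@105,7@105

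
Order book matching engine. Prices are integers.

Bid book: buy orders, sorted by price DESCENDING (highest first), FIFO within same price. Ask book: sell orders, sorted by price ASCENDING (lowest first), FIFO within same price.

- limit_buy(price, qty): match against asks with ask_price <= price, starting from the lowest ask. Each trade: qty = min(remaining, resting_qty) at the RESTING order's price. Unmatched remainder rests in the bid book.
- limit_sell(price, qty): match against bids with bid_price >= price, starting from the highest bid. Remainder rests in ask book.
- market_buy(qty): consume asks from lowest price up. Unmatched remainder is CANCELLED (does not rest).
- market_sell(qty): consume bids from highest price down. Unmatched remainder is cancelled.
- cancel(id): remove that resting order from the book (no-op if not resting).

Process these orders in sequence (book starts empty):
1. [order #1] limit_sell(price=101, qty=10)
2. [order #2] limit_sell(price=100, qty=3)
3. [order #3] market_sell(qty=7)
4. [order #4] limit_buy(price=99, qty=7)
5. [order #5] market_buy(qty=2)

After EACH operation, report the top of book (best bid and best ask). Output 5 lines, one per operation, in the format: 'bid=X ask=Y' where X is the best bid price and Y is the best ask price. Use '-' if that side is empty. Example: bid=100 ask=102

Answer: bid=- ask=101
bid=- ask=100
bid=- ask=100
bid=99 ask=100
bid=99 ask=100

Derivation:
After op 1 [order #1] limit_sell(price=101, qty=10): fills=none; bids=[-] asks=[#1:10@101]
After op 2 [order #2] limit_sell(price=100, qty=3): fills=none; bids=[-] asks=[#2:3@100 #1:10@101]
After op 3 [order #3] market_sell(qty=7): fills=none; bids=[-] asks=[#2:3@100 #1:10@101]
After op 4 [order #4] limit_buy(price=99, qty=7): fills=none; bids=[#4:7@99] asks=[#2:3@100 #1:10@101]
After op 5 [order #5] market_buy(qty=2): fills=#5x#2:2@100; bids=[#4:7@99] asks=[#2:1@100 #1:10@101]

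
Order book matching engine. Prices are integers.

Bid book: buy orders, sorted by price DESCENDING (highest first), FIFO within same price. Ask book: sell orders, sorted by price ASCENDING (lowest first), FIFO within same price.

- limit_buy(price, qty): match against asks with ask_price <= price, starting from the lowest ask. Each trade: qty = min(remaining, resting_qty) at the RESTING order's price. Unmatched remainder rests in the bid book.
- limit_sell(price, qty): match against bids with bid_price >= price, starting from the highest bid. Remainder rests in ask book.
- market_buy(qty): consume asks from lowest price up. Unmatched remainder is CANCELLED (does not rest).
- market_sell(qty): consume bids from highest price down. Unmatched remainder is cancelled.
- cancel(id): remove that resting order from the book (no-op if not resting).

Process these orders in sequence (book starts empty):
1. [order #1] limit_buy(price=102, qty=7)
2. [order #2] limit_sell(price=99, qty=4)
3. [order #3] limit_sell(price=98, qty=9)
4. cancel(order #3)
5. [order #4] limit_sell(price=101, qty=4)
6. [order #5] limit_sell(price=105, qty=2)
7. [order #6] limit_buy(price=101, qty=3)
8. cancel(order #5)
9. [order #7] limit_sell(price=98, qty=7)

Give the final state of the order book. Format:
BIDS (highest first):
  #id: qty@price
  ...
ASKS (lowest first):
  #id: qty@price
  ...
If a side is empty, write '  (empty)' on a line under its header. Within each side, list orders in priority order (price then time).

Answer: BIDS (highest first):
  (empty)
ASKS (lowest first):
  #7: 7@98
  #4: 1@101

Derivation:
After op 1 [order #1] limit_buy(price=102, qty=7): fills=none; bids=[#1:7@102] asks=[-]
After op 2 [order #2] limit_sell(price=99, qty=4): fills=#1x#2:4@102; bids=[#1:3@102] asks=[-]
After op 3 [order #3] limit_sell(price=98, qty=9): fills=#1x#3:3@102; bids=[-] asks=[#3:6@98]
After op 4 cancel(order #3): fills=none; bids=[-] asks=[-]
After op 5 [order #4] limit_sell(price=101, qty=4): fills=none; bids=[-] asks=[#4:4@101]
After op 6 [order #5] limit_sell(price=105, qty=2): fills=none; bids=[-] asks=[#4:4@101 #5:2@105]
After op 7 [order #6] limit_buy(price=101, qty=3): fills=#6x#4:3@101; bids=[-] asks=[#4:1@101 #5:2@105]
After op 8 cancel(order #5): fills=none; bids=[-] asks=[#4:1@101]
After op 9 [order #7] limit_sell(price=98, qty=7): fills=none; bids=[-] asks=[#7:7@98 #4:1@101]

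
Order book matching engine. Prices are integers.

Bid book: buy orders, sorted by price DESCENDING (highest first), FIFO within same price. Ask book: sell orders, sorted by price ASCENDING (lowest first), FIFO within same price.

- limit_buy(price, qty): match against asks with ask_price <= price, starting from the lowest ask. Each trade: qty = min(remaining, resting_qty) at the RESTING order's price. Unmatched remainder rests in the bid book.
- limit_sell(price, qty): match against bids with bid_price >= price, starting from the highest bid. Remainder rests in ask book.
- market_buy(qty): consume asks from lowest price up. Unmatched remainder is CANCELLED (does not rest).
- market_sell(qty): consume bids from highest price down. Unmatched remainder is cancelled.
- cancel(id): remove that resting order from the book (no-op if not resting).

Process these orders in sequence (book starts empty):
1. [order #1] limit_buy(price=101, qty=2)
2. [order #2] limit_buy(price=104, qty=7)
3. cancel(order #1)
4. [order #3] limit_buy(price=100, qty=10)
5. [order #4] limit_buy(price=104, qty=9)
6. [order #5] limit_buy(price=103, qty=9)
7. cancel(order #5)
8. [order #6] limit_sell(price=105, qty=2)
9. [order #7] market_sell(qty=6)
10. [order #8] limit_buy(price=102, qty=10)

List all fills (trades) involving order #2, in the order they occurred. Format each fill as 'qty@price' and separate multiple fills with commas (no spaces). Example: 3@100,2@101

Answer: 6@104

Derivation:
After op 1 [order #1] limit_buy(price=101, qty=2): fills=none; bids=[#1:2@101] asks=[-]
After op 2 [order #2] limit_buy(price=104, qty=7): fills=none; bids=[#2:7@104 #1:2@101] asks=[-]
After op 3 cancel(order #1): fills=none; bids=[#2:7@104] asks=[-]
After op 4 [order #3] limit_buy(price=100, qty=10): fills=none; bids=[#2:7@104 #3:10@100] asks=[-]
After op 5 [order #4] limit_buy(price=104, qty=9): fills=none; bids=[#2:7@104 #4:9@104 #3:10@100] asks=[-]
After op 6 [order #5] limit_buy(price=103, qty=9): fills=none; bids=[#2:7@104 #4:9@104 #5:9@103 #3:10@100] asks=[-]
After op 7 cancel(order #5): fills=none; bids=[#2:7@104 #4:9@104 #3:10@100] asks=[-]
After op 8 [order #6] limit_sell(price=105, qty=2): fills=none; bids=[#2:7@104 #4:9@104 #3:10@100] asks=[#6:2@105]
After op 9 [order #7] market_sell(qty=6): fills=#2x#7:6@104; bids=[#2:1@104 #4:9@104 #3:10@100] asks=[#6:2@105]
After op 10 [order #8] limit_buy(price=102, qty=10): fills=none; bids=[#2:1@104 #4:9@104 #8:10@102 #3:10@100] asks=[#6:2@105]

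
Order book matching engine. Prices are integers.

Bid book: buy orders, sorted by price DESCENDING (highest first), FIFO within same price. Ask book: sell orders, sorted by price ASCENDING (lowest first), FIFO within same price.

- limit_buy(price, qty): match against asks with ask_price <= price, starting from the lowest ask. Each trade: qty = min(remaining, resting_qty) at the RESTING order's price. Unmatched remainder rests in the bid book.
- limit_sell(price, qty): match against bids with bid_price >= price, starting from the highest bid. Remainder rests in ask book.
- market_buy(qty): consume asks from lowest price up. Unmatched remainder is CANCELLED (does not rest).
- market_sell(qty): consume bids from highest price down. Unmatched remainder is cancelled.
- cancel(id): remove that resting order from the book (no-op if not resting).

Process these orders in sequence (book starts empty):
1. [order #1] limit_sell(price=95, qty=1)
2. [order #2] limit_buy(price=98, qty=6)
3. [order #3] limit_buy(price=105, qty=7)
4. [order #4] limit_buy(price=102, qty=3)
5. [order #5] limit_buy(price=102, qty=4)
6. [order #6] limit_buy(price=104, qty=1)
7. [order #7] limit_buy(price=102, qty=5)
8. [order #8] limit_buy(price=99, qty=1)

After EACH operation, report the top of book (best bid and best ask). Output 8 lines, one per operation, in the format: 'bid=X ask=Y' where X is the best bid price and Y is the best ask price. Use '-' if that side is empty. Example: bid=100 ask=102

After op 1 [order #1] limit_sell(price=95, qty=1): fills=none; bids=[-] asks=[#1:1@95]
After op 2 [order #2] limit_buy(price=98, qty=6): fills=#2x#1:1@95; bids=[#2:5@98] asks=[-]
After op 3 [order #3] limit_buy(price=105, qty=7): fills=none; bids=[#3:7@105 #2:5@98] asks=[-]
After op 4 [order #4] limit_buy(price=102, qty=3): fills=none; bids=[#3:7@105 #4:3@102 #2:5@98] asks=[-]
After op 5 [order #5] limit_buy(price=102, qty=4): fills=none; bids=[#3:7@105 #4:3@102 #5:4@102 #2:5@98] asks=[-]
After op 6 [order #6] limit_buy(price=104, qty=1): fills=none; bids=[#3:7@105 #6:1@104 #4:3@102 #5:4@102 #2:5@98] asks=[-]
After op 7 [order #7] limit_buy(price=102, qty=5): fills=none; bids=[#3:7@105 #6:1@104 #4:3@102 #5:4@102 #7:5@102 #2:5@98] asks=[-]
After op 8 [order #8] limit_buy(price=99, qty=1): fills=none; bids=[#3:7@105 #6:1@104 #4:3@102 #5:4@102 #7:5@102 #8:1@99 #2:5@98] asks=[-]

Answer: bid=- ask=95
bid=98 ask=-
bid=105 ask=-
bid=105 ask=-
bid=105 ask=-
bid=105 ask=-
bid=105 ask=-
bid=105 ask=-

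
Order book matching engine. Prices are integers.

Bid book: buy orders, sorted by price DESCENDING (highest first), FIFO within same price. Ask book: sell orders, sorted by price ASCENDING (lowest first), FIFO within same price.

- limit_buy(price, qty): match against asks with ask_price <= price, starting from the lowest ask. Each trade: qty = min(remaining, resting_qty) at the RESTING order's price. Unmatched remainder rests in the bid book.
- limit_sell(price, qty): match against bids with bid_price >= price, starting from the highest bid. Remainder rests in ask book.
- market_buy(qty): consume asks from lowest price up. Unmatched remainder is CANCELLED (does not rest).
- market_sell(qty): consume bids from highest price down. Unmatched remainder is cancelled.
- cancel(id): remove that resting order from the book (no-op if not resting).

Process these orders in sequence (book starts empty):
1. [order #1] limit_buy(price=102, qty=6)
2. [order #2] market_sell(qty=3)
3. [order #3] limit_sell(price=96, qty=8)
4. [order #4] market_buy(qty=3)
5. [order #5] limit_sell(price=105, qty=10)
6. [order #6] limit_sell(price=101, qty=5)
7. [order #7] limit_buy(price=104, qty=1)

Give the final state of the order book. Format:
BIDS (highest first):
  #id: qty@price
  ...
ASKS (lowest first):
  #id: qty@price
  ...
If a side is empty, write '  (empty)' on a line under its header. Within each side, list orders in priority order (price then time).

After op 1 [order #1] limit_buy(price=102, qty=6): fills=none; bids=[#1:6@102] asks=[-]
After op 2 [order #2] market_sell(qty=3): fills=#1x#2:3@102; bids=[#1:3@102] asks=[-]
After op 3 [order #3] limit_sell(price=96, qty=8): fills=#1x#3:3@102; bids=[-] asks=[#3:5@96]
After op 4 [order #4] market_buy(qty=3): fills=#4x#3:3@96; bids=[-] asks=[#3:2@96]
After op 5 [order #5] limit_sell(price=105, qty=10): fills=none; bids=[-] asks=[#3:2@96 #5:10@105]
After op 6 [order #6] limit_sell(price=101, qty=5): fills=none; bids=[-] asks=[#3:2@96 #6:5@101 #5:10@105]
After op 7 [order #7] limit_buy(price=104, qty=1): fills=#7x#3:1@96; bids=[-] asks=[#3:1@96 #6:5@101 #5:10@105]

Answer: BIDS (highest first):
  (empty)
ASKS (lowest first):
  #3: 1@96
  #6: 5@101
  #5: 10@105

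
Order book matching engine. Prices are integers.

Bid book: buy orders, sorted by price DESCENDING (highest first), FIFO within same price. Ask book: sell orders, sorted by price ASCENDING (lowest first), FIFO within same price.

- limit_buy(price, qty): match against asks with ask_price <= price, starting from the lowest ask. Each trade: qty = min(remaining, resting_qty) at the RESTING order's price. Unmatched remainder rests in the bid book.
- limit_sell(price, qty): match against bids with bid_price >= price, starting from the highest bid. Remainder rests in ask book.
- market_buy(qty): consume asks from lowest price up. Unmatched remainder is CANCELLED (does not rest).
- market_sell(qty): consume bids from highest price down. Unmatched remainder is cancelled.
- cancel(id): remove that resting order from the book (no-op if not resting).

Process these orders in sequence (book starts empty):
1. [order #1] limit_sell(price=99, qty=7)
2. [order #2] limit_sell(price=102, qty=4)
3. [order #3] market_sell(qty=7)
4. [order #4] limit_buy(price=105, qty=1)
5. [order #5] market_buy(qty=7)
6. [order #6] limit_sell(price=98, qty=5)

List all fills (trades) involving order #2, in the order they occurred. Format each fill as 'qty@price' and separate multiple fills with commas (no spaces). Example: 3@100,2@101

After op 1 [order #1] limit_sell(price=99, qty=7): fills=none; bids=[-] asks=[#1:7@99]
After op 2 [order #2] limit_sell(price=102, qty=4): fills=none; bids=[-] asks=[#1:7@99 #2:4@102]
After op 3 [order #3] market_sell(qty=7): fills=none; bids=[-] asks=[#1:7@99 #2:4@102]
After op 4 [order #4] limit_buy(price=105, qty=1): fills=#4x#1:1@99; bids=[-] asks=[#1:6@99 #2:4@102]
After op 5 [order #5] market_buy(qty=7): fills=#5x#1:6@99 #5x#2:1@102; bids=[-] asks=[#2:3@102]
After op 6 [order #6] limit_sell(price=98, qty=5): fills=none; bids=[-] asks=[#6:5@98 #2:3@102]

Answer: 1@102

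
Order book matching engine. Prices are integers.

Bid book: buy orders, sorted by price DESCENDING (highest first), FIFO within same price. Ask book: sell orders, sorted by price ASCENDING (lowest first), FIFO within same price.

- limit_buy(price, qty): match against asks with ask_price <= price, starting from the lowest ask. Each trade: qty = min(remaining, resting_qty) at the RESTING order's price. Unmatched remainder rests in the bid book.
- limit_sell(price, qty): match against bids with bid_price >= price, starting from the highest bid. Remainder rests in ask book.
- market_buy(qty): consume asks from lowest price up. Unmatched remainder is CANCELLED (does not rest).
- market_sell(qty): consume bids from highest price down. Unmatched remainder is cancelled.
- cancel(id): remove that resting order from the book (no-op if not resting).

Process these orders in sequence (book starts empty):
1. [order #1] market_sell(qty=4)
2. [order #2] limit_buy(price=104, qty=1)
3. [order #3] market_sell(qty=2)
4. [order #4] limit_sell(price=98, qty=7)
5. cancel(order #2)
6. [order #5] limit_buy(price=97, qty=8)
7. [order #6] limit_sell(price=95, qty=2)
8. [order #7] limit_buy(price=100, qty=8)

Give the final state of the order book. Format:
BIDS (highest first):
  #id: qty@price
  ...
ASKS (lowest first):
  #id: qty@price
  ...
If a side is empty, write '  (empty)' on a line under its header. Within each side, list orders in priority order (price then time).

After op 1 [order #1] market_sell(qty=4): fills=none; bids=[-] asks=[-]
After op 2 [order #2] limit_buy(price=104, qty=1): fills=none; bids=[#2:1@104] asks=[-]
After op 3 [order #3] market_sell(qty=2): fills=#2x#3:1@104; bids=[-] asks=[-]
After op 4 [order #4] limit_sell(price=98, qty=7): fills=none; bids=[-] asks=[#4:7@98]
After op 5 cancel(order #2): fills=none; bids=[-] asks=[#4:7@98]
After op 6 [order #5] limit_buy(price=97, qty=8): fills=none; bids=[#5:8@97] asks=[#4:7@98]
After op 7 [order #6] limit_sell(price=95, qty=2): fills=#5x#6:2@97; bids=[#5:6@97] asks=[#4:7@98]
After op 8 [order #7] limit_buy(price=100, qty=8): fills=#7x#4:7@98; bids=[#7:1@100 #5:6@97] asks=[-]

Answer: BIDS (highest first):
  #7: 1@100
  #5: 6@97
ASKS (lowest first):
  (empty)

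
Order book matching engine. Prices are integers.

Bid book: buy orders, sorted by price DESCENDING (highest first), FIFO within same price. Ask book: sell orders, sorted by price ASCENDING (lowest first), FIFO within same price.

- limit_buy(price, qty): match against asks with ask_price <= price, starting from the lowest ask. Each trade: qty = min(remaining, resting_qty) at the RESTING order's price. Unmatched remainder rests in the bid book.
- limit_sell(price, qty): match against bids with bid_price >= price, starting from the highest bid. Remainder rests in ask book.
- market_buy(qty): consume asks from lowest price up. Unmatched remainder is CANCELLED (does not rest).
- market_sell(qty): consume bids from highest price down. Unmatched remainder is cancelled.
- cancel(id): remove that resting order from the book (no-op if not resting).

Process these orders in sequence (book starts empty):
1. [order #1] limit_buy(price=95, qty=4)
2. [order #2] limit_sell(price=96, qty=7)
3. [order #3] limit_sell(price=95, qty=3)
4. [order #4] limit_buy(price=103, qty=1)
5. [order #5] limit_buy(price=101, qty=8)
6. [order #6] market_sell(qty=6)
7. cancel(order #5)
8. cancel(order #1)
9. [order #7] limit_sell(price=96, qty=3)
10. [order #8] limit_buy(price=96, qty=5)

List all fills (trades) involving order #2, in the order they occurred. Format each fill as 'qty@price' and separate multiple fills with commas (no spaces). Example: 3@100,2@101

Answer: 1@96,6@96

Derivation:
After op 1 [order #1] limit_buy(price=95, qty=4): fills=none; bids=[#1:4@95] asks=[-]
After op 2 [order #2] limit_sell(price=96, qty=7): fills=none; bids=[#1:4@95] asks=[#2:7@96]
After op 3 [order #3] limit_sell(price=95, qty=3): fills=#1x#3:3@95; bids=[#1:1@95] asks=[#2:7@96]
After op 4 [order #4] limit_buy(price=103, qty=1): fills=#4x#2:1@96; bids=[#1:1@95] asks=[#2:6@96]
After op 5 [order #5] limit_buy(price=101, qty=8): fills=#5x#2:6@96; bids=[#5:2@101 #1:1@95] asks=[-]
After op 6 [order #6] market_sell(qty=6): fills=#5x#6:2@101 #1x#6:1@95; bids=[-] asks=[-]
After op 7 cancel(order #5): fills=none; bids=[-] asks=[-]
After op 8 cancel(order #1): fills=none; bids=[-] asks=[-]
After op 9 [order #7] limit_sell(price=96, qty=3): fills=none; bids=[-] asks=[#7:3@96]
After op 10 [order #8] limit_buy(price=96, qty=5): fills=#8x#7:3@96; bids=[#8:2@96] asks=[-]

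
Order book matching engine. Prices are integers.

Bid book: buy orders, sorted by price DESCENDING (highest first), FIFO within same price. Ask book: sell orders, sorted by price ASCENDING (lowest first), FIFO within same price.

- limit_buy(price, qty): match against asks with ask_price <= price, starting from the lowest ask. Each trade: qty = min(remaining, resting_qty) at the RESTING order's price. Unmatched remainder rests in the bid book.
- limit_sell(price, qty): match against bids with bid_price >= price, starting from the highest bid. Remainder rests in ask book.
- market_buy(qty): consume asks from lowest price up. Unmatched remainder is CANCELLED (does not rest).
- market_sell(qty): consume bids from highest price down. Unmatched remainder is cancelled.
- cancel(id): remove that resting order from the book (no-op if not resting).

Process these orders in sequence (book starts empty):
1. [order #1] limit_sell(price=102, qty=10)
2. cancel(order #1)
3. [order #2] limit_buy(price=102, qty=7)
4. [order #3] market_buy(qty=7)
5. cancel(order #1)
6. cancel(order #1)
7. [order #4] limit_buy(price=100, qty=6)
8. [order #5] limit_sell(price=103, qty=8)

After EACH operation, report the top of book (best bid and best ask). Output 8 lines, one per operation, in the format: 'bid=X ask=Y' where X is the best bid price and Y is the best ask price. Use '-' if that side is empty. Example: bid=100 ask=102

Answer: bid=- ask=102
bid=- ask=-
bid=102 ask=-
bid=102 ask=-
bid=102 ask=-
bid=102 ask=-
bid=102 ask=-
bid=102 ask=103

Derivation:
After op 1 [order #1] limit_sell(price=102, qty=10): fills=none; bids=[-] asks=[#1:10@102]
After op 2 cancel(order #1): fills=none; bids=[-] asks=[-]
After op 3 [order #2] limit_buy(price=102, qty=7): fills=none; bids=[#2:7@102] asks=[-]
After op 4 [order #3] market_buy(qty=7): fills=none; bids=[#2:7@102] asks=[-]
After op 5 cancel(order #1): fills=none; bids=[#2:7@102] asks=[-]
After op 6 cancel(order #1): fills=none; bids=[#2:7@102] asks=[-]
After op 7 [order #4] limit_buy(price=100, qty=6): fills=none; bids=[#2:7@102 #4:6@100] asks=[-]
After op 8 [order #5] limit_sell(price=103, qty=8): fills=none; bids=[#2:7@102 #4:6@100] asks=[#5:8@103]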